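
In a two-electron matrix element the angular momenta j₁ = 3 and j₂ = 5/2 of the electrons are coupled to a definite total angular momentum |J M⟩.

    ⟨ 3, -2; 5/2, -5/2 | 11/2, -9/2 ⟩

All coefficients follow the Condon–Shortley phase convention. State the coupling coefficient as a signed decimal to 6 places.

triangle: 0!·6!·5!/12! = 86400/479001600
(j±m)!: 1!·5!·0!·5!·1!·10! = 52254720000
prefactor² = (2J+1)·Δ·N² = 1244160000/11
  k=0: +1/(0!·0!·5!·0!·1!·5!) = 1/14400
Σ = 1/14400  ⇒  CG² = 1244160000/11·(1/14400)² = 6/11
CG = +√(6/11) = +0.738549

+√(6/11) = +0.738549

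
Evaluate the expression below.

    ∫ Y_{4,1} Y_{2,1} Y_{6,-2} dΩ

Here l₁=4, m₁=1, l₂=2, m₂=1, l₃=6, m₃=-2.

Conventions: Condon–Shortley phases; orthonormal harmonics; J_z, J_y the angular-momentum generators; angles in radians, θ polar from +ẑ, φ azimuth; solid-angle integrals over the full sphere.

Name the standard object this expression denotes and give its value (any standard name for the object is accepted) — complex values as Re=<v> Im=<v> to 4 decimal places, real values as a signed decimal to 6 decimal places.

This is a Gaunt coefficient — the integral of a triple product of spherical harmonics over the sphere.
Checks pass: Σm=0; 12 even; l₃=6∈[2,6].
(2·4+1)(2·2+1)(2·6+1) = 585
Δ: 0! 8! 4! / 13! → 1/6435
sum: t=0:+1/2304 = 1/2304
3j²(4 2 6; 0 0 0) = Δ·Π!·Σ² = 5/143  (sign +1)
sum: t=0:+1/4320 = 1/4320
3j²(4 2 6; 1 1 -2) = Δ·Π!·Σ² = 224/6435  (sign +1)
combine: 4πI² = 585·5/143·224/6435 = 1120/1573
take √, sign +1: I = 0.23803440

Gaunt coefficient, +0.238034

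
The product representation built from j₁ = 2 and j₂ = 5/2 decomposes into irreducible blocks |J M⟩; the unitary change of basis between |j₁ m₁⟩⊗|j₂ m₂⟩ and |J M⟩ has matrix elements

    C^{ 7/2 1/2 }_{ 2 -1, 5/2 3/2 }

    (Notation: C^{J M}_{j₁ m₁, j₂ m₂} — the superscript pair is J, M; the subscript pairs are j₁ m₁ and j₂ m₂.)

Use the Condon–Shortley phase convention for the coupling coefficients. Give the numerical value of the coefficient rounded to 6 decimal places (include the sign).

-0.619780

triangle: 1!·3!·4!/9! = 144/362880
(j±m)!: 1!·3!·4!·1!·4!·3! = 20736
prefactor² = (2J+1)·Δ·N² = 2304/35
  k=0: +1/(0!·1!·3!·4!·0!·0!) = 1/144
  k=1: −1/(1!·0!·2!·3!·1!·1!) = -1/12
Σ = -11/144  ⇒  CG² = 2304/35·(-11/144)² = 121/315
CG = −√(121/315) = -0.619780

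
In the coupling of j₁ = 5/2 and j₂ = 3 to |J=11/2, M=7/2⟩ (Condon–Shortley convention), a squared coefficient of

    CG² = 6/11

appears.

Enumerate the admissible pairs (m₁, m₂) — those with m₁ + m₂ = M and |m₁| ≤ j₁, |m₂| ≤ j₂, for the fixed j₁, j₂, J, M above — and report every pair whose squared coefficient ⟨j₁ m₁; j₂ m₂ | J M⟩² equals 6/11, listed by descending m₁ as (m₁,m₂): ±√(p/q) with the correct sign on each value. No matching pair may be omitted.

(3/2,2): +√(6/11)

Admissible pairs with m₁+m₂ = M = 7/2: (1/2,3), (3/2,2), (5/2,1)
  (m₁,m₂)=(5/2,1): CG² = 3/11, CG = +√(3/11)
  (m₁,m₂)=(3/2,2): CG² = 6/11, CG = +√(6/11)   ← matches the target
  (m₁,m₂)=(1/2,3): CG² = 2/11, CG = +√(2/11)
Pairs with CG² = 6/11: (3/2,2): +√(6/11)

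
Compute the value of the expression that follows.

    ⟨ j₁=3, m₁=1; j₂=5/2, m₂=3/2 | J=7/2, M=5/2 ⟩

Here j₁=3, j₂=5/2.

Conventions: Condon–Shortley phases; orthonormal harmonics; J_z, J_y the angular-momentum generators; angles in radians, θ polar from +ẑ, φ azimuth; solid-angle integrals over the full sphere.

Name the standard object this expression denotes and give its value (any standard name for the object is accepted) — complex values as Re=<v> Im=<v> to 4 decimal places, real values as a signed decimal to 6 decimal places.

Clebsch–Gordan coefficient, −√(10/63) ≈ -0.398410

This is a Clebsch–Gordan (vector-coupling) coefficient.
√[8·2!4!3!/10! · 4!2!4!1!6!1!] = √(18432/35)
  +(−1)^1/∏(1,1,1,3,3,0)! = -1/36  (running -1/36)
  +(−1)^2/∏(2,0,0,2,4,1)! = 1/96  (running -5/288)
⟨..|..⟩ = √(18432/35)·(-5/288) = -0.398410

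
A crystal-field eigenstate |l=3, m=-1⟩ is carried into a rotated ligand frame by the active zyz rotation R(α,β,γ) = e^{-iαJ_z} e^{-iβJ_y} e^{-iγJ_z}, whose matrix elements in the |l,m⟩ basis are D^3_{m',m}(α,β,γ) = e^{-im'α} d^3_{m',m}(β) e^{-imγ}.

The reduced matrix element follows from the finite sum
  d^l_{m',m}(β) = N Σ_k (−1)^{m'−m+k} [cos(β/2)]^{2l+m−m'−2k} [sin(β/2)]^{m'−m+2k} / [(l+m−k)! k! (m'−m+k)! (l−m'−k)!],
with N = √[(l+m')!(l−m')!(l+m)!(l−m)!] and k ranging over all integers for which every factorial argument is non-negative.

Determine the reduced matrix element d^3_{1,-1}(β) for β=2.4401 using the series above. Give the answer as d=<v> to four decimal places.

d^3_{1,-1}(β=2.4401) via the finite sum:
Half-angle: c=0.343599, s=0.939117. N=√(24·2·2·24)=48.000000
Admissible k: 0..2 (factorial args all ≥0)
  k=0: (−1)^2·48.0000/(8)·0.3436^4·0.9391^2 = +0.073756
  k=1: (−1)^3·48.0000/(6)·0.3436^2·0.9391^4 = -0.734634
  k=2: (−1)^4·48.0000/(48)·0.3436^0·0.9391^6 = +0.685989
d^3_{1,-1}(2.4401) = +0.073756 -0.734634 +0.685989 = +0.025110

d=0.0251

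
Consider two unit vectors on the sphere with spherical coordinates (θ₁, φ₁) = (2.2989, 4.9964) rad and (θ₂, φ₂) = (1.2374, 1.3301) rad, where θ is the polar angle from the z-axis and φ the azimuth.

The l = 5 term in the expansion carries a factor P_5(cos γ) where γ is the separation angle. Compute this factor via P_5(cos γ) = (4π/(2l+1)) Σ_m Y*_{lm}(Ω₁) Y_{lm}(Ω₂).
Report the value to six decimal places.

Addition theorem: P_5(cos γ) = (4π/11) Σ_m Y*_{lm}(Ω₁) Y_{lm}(Ω₂), m = −5…5:
  term(m=-5) = 0.03267 - 0.01862j   from Y*(Ω₁)=0.10633 - 0.01615j, Y(Ω₂)=0.32634 - 0.12557j
  term(m=-4) = 0.05850 - 0.10030j   from Y*(Ω₁)=-0.12771 - 0.27500j, Y(Ω₂)=0.21875 + 0.31432j
  term(m=-3) = -0.00002 + 0.00453j   from Y*(Ω₁)=-0.32328 + 0.28283j, Y(Ω₂)=0.00697 - 0.00792j
  term(m=-2) = 0.03456 + 0.06016j   from Y*(Ω₁)=0.17400 + 0.11104j, Y(Ω₂)=0.29792 + 0.15563j
  term(m=-1) = -0.01751 - 0.01013j   from Y*(Ω₁)=-0.07245 + 0.24821j, Y(Ω₂)=-0.01865 + 0.07597j
  term(m=+0) = 0.08928 + 0.00000j   from Y*(Ω₁)=0.28359 + 0.00000j, Y(Ω₂)=0.31483 + 0.00000j
  term(m=+1) = -0.01751 + 0.01013j   from Y*(Ω₁)=0.07245 + 0.24821j, Y(Ω₂)=0.01865 + 0.07597j
  term(m=+2) = 0.03456 - 0.06016j   from Y*(Ω₁)=0.17400 - 0.11104j, Y(Ω₂)=0.29792 - 0.15563j
  term(m=+3) = -0.00002 - 0.00453j   from Y*(Ω₁)=0.32328 + 0.28283j, Y(Ω₂)=-0.00697 - 0.00792j
  term(m=+4) = 0.05850 + 0.10030j   from Y*(Ω₁)=-0.12771 + 0.27500j, Y(Ω₂)=0.21875 - 0.31432j
  term(m=+5) = 0.03267 + 0.01862j   from Y*(Ω₁)=-0.10633 - 0.01615j, Y(Ω₂)=-0.32634 - 0.12557j
Σ over m = 0.30570 + 0.00000j; ×(4π/11) → 0.34923 + 0.00000j. Real part: 0.349228

0.349228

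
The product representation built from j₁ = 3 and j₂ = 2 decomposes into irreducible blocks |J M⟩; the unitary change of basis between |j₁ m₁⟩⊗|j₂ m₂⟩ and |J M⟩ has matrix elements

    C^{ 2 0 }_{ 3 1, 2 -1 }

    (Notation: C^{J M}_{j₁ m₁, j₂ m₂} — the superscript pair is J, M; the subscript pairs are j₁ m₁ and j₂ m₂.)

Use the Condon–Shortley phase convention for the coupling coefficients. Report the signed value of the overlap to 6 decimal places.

−√(1/7) = -0.377964

j₁+j₂−J=3  J+j₁−j₂=3  J−j₁+j₂=1  j₁+j₂+J+1=8
(j₁±m₁, j₂±m₂, J±M) = (4,2,1,3,2,2)
P² = 36/7
sum k=0..1:
  [0] +1/12 = 1/12
  [1] −1/4 = -1/4
S = -1/6
C² = P²·S² = 1/7 ; C = -0.377964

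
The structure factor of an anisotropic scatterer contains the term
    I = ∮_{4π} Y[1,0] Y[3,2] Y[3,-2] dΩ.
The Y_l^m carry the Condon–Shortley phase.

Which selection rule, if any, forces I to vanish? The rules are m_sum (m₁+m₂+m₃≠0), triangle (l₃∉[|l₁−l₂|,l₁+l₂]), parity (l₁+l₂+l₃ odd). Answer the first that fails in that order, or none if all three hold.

m₁+m₂+m₃ = 0 + 2 − 2 = 0  ✓
triangle: |1−3|=2 ≤ l₃=3 ≤ 1+3=4  ✓
parity: l₁+l₂+l₃ = 7 is odd  ✗

parity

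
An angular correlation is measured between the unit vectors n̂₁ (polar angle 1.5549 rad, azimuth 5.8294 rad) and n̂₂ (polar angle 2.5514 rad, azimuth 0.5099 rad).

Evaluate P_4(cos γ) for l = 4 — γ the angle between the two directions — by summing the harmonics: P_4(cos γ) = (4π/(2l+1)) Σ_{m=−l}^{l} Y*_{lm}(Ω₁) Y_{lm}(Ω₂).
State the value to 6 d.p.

Expand P_4 via completeness: Σ_{m} conj(Y_{4,m}) at Ω₁ times Y_{4,m} at Ω₂ —
  m=-4: Y*=-0.107004-0.429171i  Y=-0.019179-0.037870i  product -0.014200+0.012283i
  m=-3: Y*=+0.004135-0.019454i  Y=-0.007364+0.179095i  product +0.003454+0.000884i
  m=-2: Y*=-0.205537+0.263075i  Y=+0.207855-0.338264i  product +0.046267+0.124207i
  m=-1: Y*=-0.020262+0.009883i  Y=-0.349761+0.195596i  product +0.005154-0.007420i
  m=+0: Y*=+0.316555-0.000000i  Y=-0.109096+0.000000i  product -0.034535+0.000000i
  m=+1: Y*=+0.020262+0.009883i  Y=+0.349761+0.195596i  product +0.005154+0.007420i
  m=+2: Y*=-0.205537-0.263075i  Y=+0.207855+0.338264i  product +0.046267-0.124207i
  m=+3: Y*=-0.004135-0.019454i  Y=+0.007364+0.179095i  product +0.003454-0.000884i
  m=+4: Y*=-0.107004+0.429171i  Y=-0.019179+0.037870i  product -0.014200-0.012283i
Σ over m = +0.046813+0.000000i; ×(4π/9) → +0.065364+0.000000i. Real part: 0.065364

0.065364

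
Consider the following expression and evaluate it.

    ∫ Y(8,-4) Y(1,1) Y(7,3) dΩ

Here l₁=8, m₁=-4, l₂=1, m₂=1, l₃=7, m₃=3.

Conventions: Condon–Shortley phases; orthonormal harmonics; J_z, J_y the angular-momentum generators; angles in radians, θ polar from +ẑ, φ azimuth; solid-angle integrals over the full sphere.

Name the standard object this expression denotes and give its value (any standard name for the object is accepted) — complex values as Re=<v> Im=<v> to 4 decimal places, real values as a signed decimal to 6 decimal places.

Gaunt coefficient, +0.248575

This is a Gaunt coefficient — the integral of a triple product of spherical harmonics over the sphere.
Checks pass: Σm=0; 16 even; l₃=7∈[7,9].
(2·8+1)(2·1+1)(2·7+1) = 765
Δ: 2! 14! 0! / 17! → 1/2040
sum: t=1:−1/25401600 = -1/25401600
3j²(8 1 7; 0 0 0) = Δ·Π!·Σ² = 8/255  (sign +1)
sum: t=2:+1/174182400 = 1/174182400
3j²(8 1 7; -4 1 3) = Δ·Π!·Σ² = 11/340  (sign +1)
combine: 4πI² = 765·8/255·11/340 = 66/85
take √, sign +1: I = 0.24857507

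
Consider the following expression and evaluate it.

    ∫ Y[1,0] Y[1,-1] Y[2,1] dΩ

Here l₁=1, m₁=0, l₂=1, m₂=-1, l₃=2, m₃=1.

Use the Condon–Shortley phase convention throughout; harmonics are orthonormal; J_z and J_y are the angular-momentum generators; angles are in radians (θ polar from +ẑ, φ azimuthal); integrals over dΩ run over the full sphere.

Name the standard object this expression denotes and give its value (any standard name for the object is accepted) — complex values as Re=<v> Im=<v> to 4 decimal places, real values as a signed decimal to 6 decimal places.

Gaunt coefficient, -0.218510

This is a Gaunt coefficient — the integral of a triple product of spherical harmonics over the sphere.
m-sum 0 ✓  L=4 even ✓  0≤2≤2 ✓
Π(2lᵢ+1) = 3×3×5 = 45
triangle coeff Δ(1,1,2) = 1/30
Σ_t [0,0]: t=0:+1/1 = 1/1
(3j)²=2/15 [(1 1 2; 0 0 0)], sign=+1
Σ_t [0,0]: t=0:+1/2 = 1/2
(3j)²=1/10 [(1 1 2; 0 -1 1)], sign=-1
⇒ 4πI² = 3/5
I = (-1)√(3/5/(4π)) = -0.21850969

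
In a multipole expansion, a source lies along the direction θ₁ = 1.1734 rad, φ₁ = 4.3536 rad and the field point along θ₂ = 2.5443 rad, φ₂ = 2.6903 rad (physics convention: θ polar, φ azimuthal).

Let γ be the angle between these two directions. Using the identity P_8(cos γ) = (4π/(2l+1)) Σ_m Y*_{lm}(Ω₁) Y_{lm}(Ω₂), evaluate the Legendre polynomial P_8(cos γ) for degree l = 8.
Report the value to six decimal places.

-0.282896

Summing Y*_{l m}(θ₁,φ₁)·Y_{l m}(θ₂,φ₂) over m ∈ [−8, 8]; prefactor 4π/(2·8+1) = 0.739198:
  m=-8: Y*=-0.259481-0.072172i  Y=-0.004603-0.002331i  product +0.001026+0.000937i
  m=-7: Y*=+0.266427-0.365358i  Y=-0.030335-0.000530i  product -0.008276+0.010942i
  m=-6: Y*=+0.158533+0.240953i  Y=-0.100034+0.046343i  product -0.027025-0.016757i
  m=-5: Y*=+0.154085-0.034966i  Y=-0.173802+0.212452i  product -0.019352+0.038813i
  m=-4: Y*=-0.047489+0.347956i  Y=-0.106956+0.447959i  product -0.150791-0.058489i
  m=-3: Y*=-0.004526-0.002440i  Y=+0.095512+0.433384i  product +0.000625-0.002195i
  m=-2: Y*=-0.251067+0.219129i  Y=+0.026491+0.033561i  product -0.014005-0.002621i
  m=-1: Y*=-0.025235-0.067289i  Y=-0.360731-0.174828i  product -0.002661+0.028685i
  m=+0: Y*=-0.321474-0.000000i  Y=-0.181072+0.000000i  product +0.058210+0.000000i
  m=+1: Y*=+0.025235-0.067289i  Y=+0.360731-0.174828i  product -0.002661-0.028685i
  m=+2: Y*=-0.251067-0.219129i  Y=+0.026491-0.033561i  product -0.014005+0.002621i
  m=+3: Y*=+0.004526-0.002440i  Y=-0.095512+0.433384i  product +0.000625+0.002195i
  m=+4: Y*=-0.047489-0.347956i  Y=-0.106956-0.447959i  product -0.150791+0.058489i
  m=+5: Y*=-0.154085-0.034966i  Y=+0.173802+0.212452i  product -0.019352-0.038813i
  m=+6: Y*=+0.158533-0.240953i  Y=-0.100034-0.046343i  product -0.027025+0.016757i
  m=+7: Y*=-0.266427-0.365358i  Y=+0.030335-0.000530i  product -0.008276-0.010942i
  m=+8: Y*=-0.259481+0.072172i  Y=-0.004603+0.002331i  product +0.001026-0.000937i
Σ over m = -0.382706-0.000000i; ×(4π/17) → -0.282896-0.000000i. Real part: -0.282896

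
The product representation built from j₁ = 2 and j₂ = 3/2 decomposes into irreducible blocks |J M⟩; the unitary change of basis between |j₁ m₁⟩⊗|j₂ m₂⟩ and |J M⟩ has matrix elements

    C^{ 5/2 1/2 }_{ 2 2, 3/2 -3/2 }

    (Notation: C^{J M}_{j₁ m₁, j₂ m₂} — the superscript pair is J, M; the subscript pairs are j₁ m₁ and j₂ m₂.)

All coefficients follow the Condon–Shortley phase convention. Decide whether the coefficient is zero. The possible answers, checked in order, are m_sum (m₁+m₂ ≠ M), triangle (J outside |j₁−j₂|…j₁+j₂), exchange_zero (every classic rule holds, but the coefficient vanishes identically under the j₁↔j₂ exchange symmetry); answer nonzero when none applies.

m-sum: m₁+m₂ = 2+(-3/2) = 1/2, M = 1/2  ✓
triangle: |j₁−j₂| = 1/2 ≤ J = 5/2 ≤ j₁+j₂ = 7/2  ✓
exchange: j₁≠j₂ or m₁≠m₂ — the exchange symmetry imposes no constraint here
value check: CG = +√(6/35) = +0.414039 ≠ 0

nonzero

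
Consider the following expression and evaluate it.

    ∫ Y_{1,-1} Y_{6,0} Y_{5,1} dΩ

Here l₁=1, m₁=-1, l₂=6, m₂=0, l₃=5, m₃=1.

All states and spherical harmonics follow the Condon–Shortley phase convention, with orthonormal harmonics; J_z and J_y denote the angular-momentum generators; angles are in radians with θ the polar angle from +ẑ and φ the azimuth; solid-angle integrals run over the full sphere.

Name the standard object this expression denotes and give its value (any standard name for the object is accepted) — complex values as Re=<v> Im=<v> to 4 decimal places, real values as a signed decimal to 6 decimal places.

This is a Gaunt coefficient — the integral of a triple product of spherical harmonics over the sphere.
Checks pass: Σm=0; 12 even; l₃=5∈[5,7].
(2·1+1)(2·6+1)(2·5+1) = 429
Δ: 2! 0! 10! / 13! → 1/858
sum: t=1:−1/14400 = -1/14400
3j²(1 6 5; 0 0 0) = Δ·Π!·Σ² = 6/143  (sign +1)
sum: t=2:+1/34560 = 1/34560
3j²(1 6 5; -1 0 1) = Δ·Π!·Σ² = 5/286  (sign +1)
combine: 4πI² = 429·6/143·5/286 = 45/143
take √, sign +1: I = 0.15824621

Gaunt coefficient, +0.158246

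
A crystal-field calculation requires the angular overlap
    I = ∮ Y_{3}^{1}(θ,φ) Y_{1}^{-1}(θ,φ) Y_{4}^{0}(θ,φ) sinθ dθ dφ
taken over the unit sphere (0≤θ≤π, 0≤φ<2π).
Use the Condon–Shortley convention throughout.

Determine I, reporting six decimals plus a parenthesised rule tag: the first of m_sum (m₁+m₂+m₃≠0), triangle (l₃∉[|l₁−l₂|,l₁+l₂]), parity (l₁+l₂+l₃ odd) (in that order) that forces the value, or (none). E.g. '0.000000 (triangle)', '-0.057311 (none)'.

0.150786 (none)

m-sum 0 ✓  L=8 even ✓  2≤4≤4 ✓
Π(2lᵢ+1) = 7×3×9 = 189
triangle coeff Δ(3,1,4) = 1/252
Σ_t [0,0]: t=0:+1/36 = 1/36
(3j)²=4/63 [(3 1 4; 0 0 0)], sign=+1
Σ_t [0,0]: t=0:+1/96 = 1/96
(3j)²=1/42 [(3 1 4; 1 -1 0)], sign=+1
⇒ 4πI² = 2/7
I = (+1)√(2/7/(4π)) = 0.15078601
No selection rule forces the value: the integral is nonzero (none).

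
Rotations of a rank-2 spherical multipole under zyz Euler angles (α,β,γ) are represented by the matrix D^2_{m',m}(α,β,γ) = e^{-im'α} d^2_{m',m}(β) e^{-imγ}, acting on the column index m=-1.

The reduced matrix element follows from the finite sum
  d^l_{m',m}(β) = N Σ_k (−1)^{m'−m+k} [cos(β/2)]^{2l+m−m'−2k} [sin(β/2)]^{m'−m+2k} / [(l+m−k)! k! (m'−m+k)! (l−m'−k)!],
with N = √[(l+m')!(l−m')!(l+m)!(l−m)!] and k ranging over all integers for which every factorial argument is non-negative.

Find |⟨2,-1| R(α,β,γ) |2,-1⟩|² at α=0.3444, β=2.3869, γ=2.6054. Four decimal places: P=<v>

First d^2_{-1,-1}(β=2.3869), then the phase factors e^{-i(-1)α} and e^{-i(-1)γ}:
With c≡cos(β/2)=0.368455 and s≡sin(β/2)=0.929646, N=[1·6·1·6]^{1/2}=6.000000
k: max(0,(-1)−(-1))=0 … min(2+(-1),2−(-1))=1
  k=0: (−1)^0·6.0000/(6)·0.3685^4·0.9296^0 = +0.018430
  k=1: (−1)^1·6.0000/(2)·0.3685^2·0.9296^2 = -0.351985
d^2_{-1,-1}(2.3869) = +0.018430 -0.351985 = -0.333555
|D^2_{-1,-1}|² = |d^2_{-1,-1}(β)|² = (-0.333555)² = 0.111259 (the z-rotation phases have unit modulus)

P=0.1113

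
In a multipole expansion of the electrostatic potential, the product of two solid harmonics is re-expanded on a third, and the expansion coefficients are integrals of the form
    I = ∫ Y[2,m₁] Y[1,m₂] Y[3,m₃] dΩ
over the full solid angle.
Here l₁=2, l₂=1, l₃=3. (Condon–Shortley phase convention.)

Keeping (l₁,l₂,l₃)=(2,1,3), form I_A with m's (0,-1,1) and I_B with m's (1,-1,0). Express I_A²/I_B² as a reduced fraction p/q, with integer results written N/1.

2/1

Same 2,1,3: normalisation and zero-m 3j drop out of the ratio.
A: Δ: 0! 4! 2! / 7! → 1/105; sum: t=0:+1/8 = 1/8; 3j²(2 1 3; 0 -1 1) = Δ·Π!·Σ² = 2/35  (sign +1)
B: Δ: 0! 4! 2! / 7! → 1/105; sum: t=0:+1/12 = 1/12; 3j²(2 1 3; 1 -1 0) = Δ·Π!·Σ² = 1/35  (sign -1)
I_A²/I_B² = (2/35)/(1/35) = 2/1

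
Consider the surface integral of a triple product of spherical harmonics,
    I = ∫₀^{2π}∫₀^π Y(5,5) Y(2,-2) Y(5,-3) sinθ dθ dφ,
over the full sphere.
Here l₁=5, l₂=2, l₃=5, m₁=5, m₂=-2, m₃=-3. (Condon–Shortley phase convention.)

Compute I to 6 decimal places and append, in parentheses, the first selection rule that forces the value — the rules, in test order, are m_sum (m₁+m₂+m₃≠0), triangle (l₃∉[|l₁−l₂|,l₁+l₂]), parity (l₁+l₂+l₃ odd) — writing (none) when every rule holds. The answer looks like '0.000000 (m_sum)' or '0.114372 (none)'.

0.088588 (none)

Checks pass: Σm=0; 12 even; l₃=5∈[3,7].
(2·5+1)(2·2+1)(2·5+1) = 605
Δ: 2! 8! 2! / 13! → 1/38610
sum: t=0:+1/2880 t=1:−1/576 t=2:+1/2880 = -1/960
3j²(5 2 5; 0 0 0) = Δ·Π!·Σ² = 10/429  (sign +1)
sum: t=0:+1/161280 = 1/161280
3j²(5 2 5; 5 -2 -3) = Δ·Π!·Σ² = 1/143  (sign +1)
combine: 4πI² = 605·10/429·1/143 = 50/507
take √, sign +1: I = 0.08858824
No selection rule forces the value: the integral is nonzero (none).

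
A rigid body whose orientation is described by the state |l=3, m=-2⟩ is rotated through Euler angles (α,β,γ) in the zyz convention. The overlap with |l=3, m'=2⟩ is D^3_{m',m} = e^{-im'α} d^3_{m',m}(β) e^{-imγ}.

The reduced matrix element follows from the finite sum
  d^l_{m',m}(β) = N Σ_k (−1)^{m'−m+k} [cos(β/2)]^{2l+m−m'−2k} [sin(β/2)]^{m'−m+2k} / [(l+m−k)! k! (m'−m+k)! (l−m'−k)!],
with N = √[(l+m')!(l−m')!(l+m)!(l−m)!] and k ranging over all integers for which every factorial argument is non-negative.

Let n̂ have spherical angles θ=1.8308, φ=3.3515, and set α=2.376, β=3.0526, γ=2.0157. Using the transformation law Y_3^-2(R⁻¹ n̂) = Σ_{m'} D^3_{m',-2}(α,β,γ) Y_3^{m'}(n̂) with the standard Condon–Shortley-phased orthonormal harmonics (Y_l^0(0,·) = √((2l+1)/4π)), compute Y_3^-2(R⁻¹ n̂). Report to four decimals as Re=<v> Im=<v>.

Need the full column D^3_{m',-2} for m'=−3..3 at α=2.3760, β=3.0526, γ=2.0157.
cos(β/2)=0.044482, sin(β/2)=0.999010
d^3_{-3,-2}: single k=1 term ⇒ +0.000000;  D = +0.000000-0.000000i
d^3_{-2,-2}: k∈[0..1] ⇒ +0.000000 -0.000020 = -0.000020;  D = +0.000016-0.000012i
d^3_{-1,-2}: k∈[0..1] ⇒ -0.000001 +0.000555 = +0.000554;  D = +0.000550+0.000069i
d^3_{0,-2}: k∈[0..1] ⇒ +0.000021 -0.010794 = -0.010773;  D = +0.006782+0.008370i
d^3_{1,-2}: k∈[0..1] ⇒ -0.000555 +0.139969 = +0.139414;  D = -0.011781+0.138915i
d^3_{2,-2}: k∈[0..1] ⇒ +0.009854 -0.994076 = -0.984222;  D = -0.739554+0.649425i
d^3_{3,-2}: single k=0 term ⇒ -0.108419;  D = +0.108309+0.004876i
Y_3^{m'}(θ=1.8308,φ=3.3515) and Σ D·Y over m':
  (+0.0000-0.0000i)·(-0.3043+0.2218i)  (+0.0000-0.0000i)·(-0.2241+0.1000i)  (+0.0006+0.0001i)·(+0.2045-0.0436i)  (+0.0068+0.0084i)·(+0.2561+0.0000i)  (-0.0118+0.1389i)·(-0.2045-0.0436i)  (-0.7396+0.6494i)·(-0.2241-0.1000i)  (+0.1083+0.0049i)·(+0.3043+0.2218i)
Y_3^-2(R⁻¹ n̂) = +0.272850-0.071806i

Re=0.2729 Im=-0.0718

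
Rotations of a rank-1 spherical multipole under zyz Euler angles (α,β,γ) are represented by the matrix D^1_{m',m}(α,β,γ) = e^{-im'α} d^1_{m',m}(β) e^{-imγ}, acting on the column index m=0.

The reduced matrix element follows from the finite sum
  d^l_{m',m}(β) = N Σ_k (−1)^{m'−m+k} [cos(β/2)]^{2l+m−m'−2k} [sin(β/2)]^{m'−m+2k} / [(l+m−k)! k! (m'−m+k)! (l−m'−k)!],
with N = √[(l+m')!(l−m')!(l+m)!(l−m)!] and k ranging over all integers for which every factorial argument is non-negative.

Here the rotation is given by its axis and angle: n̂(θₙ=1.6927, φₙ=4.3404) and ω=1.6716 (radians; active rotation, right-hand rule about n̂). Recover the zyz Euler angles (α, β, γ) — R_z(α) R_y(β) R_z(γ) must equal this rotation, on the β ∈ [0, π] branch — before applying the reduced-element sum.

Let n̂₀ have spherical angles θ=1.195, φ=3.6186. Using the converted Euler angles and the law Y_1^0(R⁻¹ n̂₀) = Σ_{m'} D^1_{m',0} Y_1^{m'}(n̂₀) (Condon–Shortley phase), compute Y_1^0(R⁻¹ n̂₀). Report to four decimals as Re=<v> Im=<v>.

Re=0.2361 Im=0.0000

Axis–angle → zyz. n̂ = (sinθₙcosφₙ, sinθₙsinφₙ, cosθₙ) = (-0.360772, -0.924693, -0.121602), ω = 1.6716.
R = I cosω + sinω [n̂]ₓ + (1−cosω) n̂n̂ᵀ gives
  R = [+0.042621, +0.488159, -0.871713; +0.246190, +0.840471, +0.482700; +0.968284, -0.235180, -0.084358]
β = atan2(√(R₁₃²+R₂₃²), R₃₃) = 1.655255; α = atan2(R₂₃, R₁₃) mod 2π = 2.635884; γ = atan2(R₃₂, −R₃₁) mod 2π = 3.379862
Need the full column D^1_{m',0} for m'=−1..1 at α=2.6359, β=1.6553, γ=3.3799.
cos(β/2)=0.676625, sin(β/2)=0.736328
d^1_{-1,0}: single k=1 term ⇒ +0.704586;  D = -0.616394+0.341321i
d^1_{0,0}: k∈[0..1] ⇒ +0.457821 -0.542179 = -0.084358;  D = -0.084358+0.000000i
d^1_{1,0}: single k=0 term ⇒ -0.704586;  D = +0.616394+0.341321i
Y_1^{m'}(θ=1.195,φ=3.6186) and Σ D·Y over m':
  (-0.6164+0.3413i)·(-0.2855+0.1476i)  (-0.0844+0.0000i)·(+0.1793+0.0000i)  (+0.6164+0.3413i)·(+0.2855+0.1476i)
Y_1^0(R⁻¹ n̂) = +0.236118+0.000000i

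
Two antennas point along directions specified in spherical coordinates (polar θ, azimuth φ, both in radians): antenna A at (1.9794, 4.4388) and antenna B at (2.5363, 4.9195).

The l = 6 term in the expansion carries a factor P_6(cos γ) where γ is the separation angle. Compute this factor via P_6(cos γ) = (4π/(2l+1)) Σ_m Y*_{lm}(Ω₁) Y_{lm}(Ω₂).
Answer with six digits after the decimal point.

-0.375063

Addition theorem: P_6(cos γ) = (4π/13) Σ_m Y*_{lm}(Ω₁) Y_{lm}(Ω₂), m = −6…6:
  m=-6: (+0.020391+0.287788i) × (-0.005284+0.015520i) = -0.004574-0.001204i  (running Σ = -0.004574-0.001204i)
  m=-5: (+0.423852+0.087178i) × (-0.070600-0.041864i) = -0.026274-0.023899i  (running Σ = -0.030849-0.025103i)
  m=-4: (+0.085472-0.165614i) × (+0.162784-0.177438i) = -0.015473-0.042125i  (running Σ = -0.046321-0.067229i)
  m=-3: (+0.184895+0.172258i) × (+0.254971+0.356143i) = -0.014206+0.109770i  (running Σ = -0.060527+0.042542i)
  m=-2: (+0.238730-0.145441i) × (-0.378254+0.166303i) = -0.066113+0.094715i  (running Σ = -0.126640+0.137257i)
  m=-1: (+0.044091+0.157117i) × (+0.007783+0.037040i) = -0.005476+0.002856i  (running Σ = -0.132116+0.140113i)
  m=0: (+0.294612-0.000000i) × (-0.420121+0.000000i) = -0.123773+0.000000i  (running Σ = -0.255889+0.140113i)
  m=1: (-0.044091+0.157117i) × (-0.007783+0.037040i) = -0.005476-0.002856i  (running Σ = -0.261366+0.137257i)
  m=2: (+0.238730+0.145441i) × (-0.378254-0.166303i) = -0.066113-0.094715i  (running Σ = -0.327479+0.042542i)
  m=3: (-0.184895+0.172258i) × (-0.254971+0.356143i) = -0.014206-0.109770i  (running Σ = -0.341684-0.067229i)
  m=4: (+0.085472+0.165614i) × (+0.162784+0.177438i) = -0.015473+0.042125i  (running Σ = -0.357157-0.025103i)
  m=5: (-0.423852+0.087178i) × (+0.070600-0.041864i) = -0.026274+0.023899i  (running Σ = -0.383431-0.001204i)
  m=6: (+0.020391-0.287788i) × (-0.005284-0.015520i) = -0.004574+0.001204i  (running Σ = -0.388006-0.000000i)
Σ over m = -0.388006-0.000000i; ×(4π/13) → -0.375063-0.000000i. Real part: -0.375063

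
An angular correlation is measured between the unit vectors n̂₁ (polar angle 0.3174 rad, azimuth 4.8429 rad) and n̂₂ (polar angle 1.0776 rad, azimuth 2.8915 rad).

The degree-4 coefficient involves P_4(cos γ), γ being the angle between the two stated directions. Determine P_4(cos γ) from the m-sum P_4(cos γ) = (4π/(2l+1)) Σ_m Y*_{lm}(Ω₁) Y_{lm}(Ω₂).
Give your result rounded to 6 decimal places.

Expand P_4 via completeness: Σ_{m} conj(Y_{4,m}) at Ω₁ times Y_{4,m} at Ω₂ —
  m=-4: (+0.003639+0.002094i) × (+0.143843+0.224205i) = +0.000054+0.001117i  (running Σ = +0.000054+0.001117i)
  m=-3: (-0.013795+0.033414i) × (-0.296238-0.276128i) = +0.013313-0.006089i  (running Σ = +0.013367-0.004972i)
  m=-2: (-0.167418-0.044720i) × (+0.129597+0.070830i) = -0.018529-0.017654i  (running Σ = -0.005162-0.022626i)
  m=-1: (+0.060574-0.461495i) × (+0.273527+0.069870i) = +0.048813-0.121999i  (running Σ = +0.043651-0.144625i)
  m=0: (+0.469252-0.000000i) × (-0.207971+0.000000i) = -0.097591+0.000000i  (running Σ = -0.053940-0.144625i)
  m=1: (-0.060574-0.461495i) × (-0.273527+0.069870i) = +0.048813+0.121999i  (running Σ = -0.005126-0.022626i)
  m=2: (-0.167418+0.044720i) × (+0.129597-0.070830i) = -0.018529+0.017654i  (running Σ = -0.023656-0.004972i)
  m=3: (+0.013795+0.033414i) × (+0.296238-0.276128i) = +0.013313+0.006089i  (running Σ = -0.010342+0.001117i)
  m=4: (+0.003639-0.002094i) × (+0.143843-0.224205i) = +0.000054-0.001117i  (running Σ = -0.010288+0.000000i)
Total Σ_m = -0.010288+0.000000i. Multiply by 1.396263: -0.014365+0.000000i. P_4(cos γ) = -0.014365

-0.014365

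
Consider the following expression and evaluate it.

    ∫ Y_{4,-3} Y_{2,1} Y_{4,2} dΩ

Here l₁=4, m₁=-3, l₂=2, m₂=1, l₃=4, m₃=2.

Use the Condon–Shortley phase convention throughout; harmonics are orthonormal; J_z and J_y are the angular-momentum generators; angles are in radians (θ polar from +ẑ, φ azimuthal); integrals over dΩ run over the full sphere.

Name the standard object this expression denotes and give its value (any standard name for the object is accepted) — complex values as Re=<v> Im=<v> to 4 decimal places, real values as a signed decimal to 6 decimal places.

This is a Gaunt coefficient — the integral of a triple product of spherical harmonics over the sphere.
Checks pass: Σm=0; 10 even; l₃=4∈[2,6].
(2·4+1)(2·2+1)(2·4+1) = 405
Δ: 2! 6! 2! / 11! → 1/13860
sum: t=0:+1/192 t=1:−1/36 t=2:+1/192 = -5/288
3j²(4 2 4; 0 0 0) = Δ·Π!·Σ² = 20/693  (sign -1)
sum: t=1:−1/1440 t=2:+1/240 = 1/288
3j²(4 2 4; -3 1 2) = Δ·Π!·Σ² = 5/132  (sign +1)
combine: 4πI² = 405·20/693·5/132 = 375/847
take √, sign -1: I = -0.18770204

Gaunt coefficient, -0.187702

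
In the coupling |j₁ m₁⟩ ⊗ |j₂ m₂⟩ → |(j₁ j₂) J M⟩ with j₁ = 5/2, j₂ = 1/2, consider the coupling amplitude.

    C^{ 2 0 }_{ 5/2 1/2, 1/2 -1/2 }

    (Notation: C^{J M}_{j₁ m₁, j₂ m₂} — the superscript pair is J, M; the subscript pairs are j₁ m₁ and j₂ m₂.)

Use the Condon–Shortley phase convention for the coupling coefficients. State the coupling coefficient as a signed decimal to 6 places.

√[5·1!4!0!/6! · 3!2!0!1!2!2!] = √(8)
  +(−1)^0/∏(0,1,2,0,2,0)! = 1/4  (running 1/4)
⟨..|..⟩ = √(8)·(1/4) = +0.707107

+√(1/2) = +0.707107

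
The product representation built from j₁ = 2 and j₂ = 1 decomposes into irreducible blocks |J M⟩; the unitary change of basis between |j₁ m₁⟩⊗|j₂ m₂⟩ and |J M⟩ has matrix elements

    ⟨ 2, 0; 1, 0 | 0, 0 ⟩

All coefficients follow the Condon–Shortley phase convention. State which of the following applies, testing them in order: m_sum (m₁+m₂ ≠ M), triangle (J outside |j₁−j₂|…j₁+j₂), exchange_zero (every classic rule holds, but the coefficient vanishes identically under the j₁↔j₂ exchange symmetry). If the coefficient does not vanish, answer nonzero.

m-sum: m₁+m₂ = 0+0 = 0, M = 0  ✓
triangle: need |j₁−j₂| ≤ J ≤ j₁+j₂, i.e. J ∈ [1, 3]; J = 0 is outside ✗ ⇒ coefficient is 0

triangle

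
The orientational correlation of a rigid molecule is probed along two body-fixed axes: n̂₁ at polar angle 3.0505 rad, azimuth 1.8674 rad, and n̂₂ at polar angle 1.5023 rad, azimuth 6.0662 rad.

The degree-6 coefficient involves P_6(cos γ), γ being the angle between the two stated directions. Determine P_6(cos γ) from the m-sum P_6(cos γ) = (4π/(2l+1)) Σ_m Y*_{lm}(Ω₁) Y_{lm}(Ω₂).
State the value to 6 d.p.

Addition theorem: P_6(cos γ) = (4π/13) Σ_m Y*_{lm}(Ω₁) Y_{lm}(Ω₂), m = −6…6:
  m=-6: Y*=0.00000 - 0.00000j  Y=0.12654 + 0.45921j  product 0.00000 - 0.00000j
  m=-5: Y*=0.00001 - 0.00000j  Y=0.05286 + 0.10010j  product 0.00000 + 0.00000j
  m=-4: Y*=0.00009 + 0.00022j  Y=-0.21669 - 0.25578j  product 0.00004 - 0.00007j
  m=-3: Y*=-0.00300 + 0.00243j  Y=-0.10384 - 0.07909j  product 0.00050 - 0.00002j
  m=-2: Y*=-0.03487 - 0.02351j  Y=0.26953 + 0.12491j  product -0.00646 - 0.01069j
  m=-1: Y*=0.08404 - 0.27498j  Y=0.13351 + 0.02943j  product 0.01931 - 0.03424j
  m=+0: Y*=0.93037 + 0.00000j  Y=-0.28702 + 0.00000j  product -0.26703 + 0.00000j
  m=+1: Y*=-0.08404 - 0.27498j  Y=-0.13351 + 0.02943j  product 0.01931 + 0.03424j
  m=+2: Y*=-0.03487 + 0.02351j  Y=0.26953 - 0.12491j  product -0.00646 + 0.01069j
  m=+3: Y*=0.00300 + 0.00243j  Y=0.10384 - 0.07909j  product 0.00050 + 0.00002j
  m=+4: Y*=0.00009 - 0.00022j  Y=-0.21669 + 0.25578j  product 0.00004 + 0.00007j
  m=+5: Y*=-0.00001 - 0.00000j  Y=-0.05286 + 0.10010j  product 0.00000 - 0.00000j
  m=+6: Y*=0.00000 + 0.00000j  Y=0.12654 - 0.45921j  product 0.00000 + 0.00000j
Total Σ_m = -0.24024 + 0.00000j. Multiply by 0.966644: -0.23223 + 0.00000j. P_6(cos γ) = -0.232230

-0.232230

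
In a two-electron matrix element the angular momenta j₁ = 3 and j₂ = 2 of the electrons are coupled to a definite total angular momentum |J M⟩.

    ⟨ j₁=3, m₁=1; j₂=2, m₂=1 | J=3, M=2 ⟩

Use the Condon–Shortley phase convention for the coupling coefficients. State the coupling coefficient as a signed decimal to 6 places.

-0.500000  (= −√(1/4))

triangle: 2!·4!·2!/9! = 96/362880
(j±m)!: 4!·2!·3!·1!·5!·1! = 34560
prefactor² = (2J+1)·Δ·N² = 64
  k=1: −1/(1!·1!·1!·2!·3!·0!) = -1/12
  k=2: +1/(2!·0!·0!·1!·4!·1!) = 1/48
Σ = -1/16  ⇒  CG² = 64·(-1/16)² = 1/4
CG = −√(1/4) = -0.500000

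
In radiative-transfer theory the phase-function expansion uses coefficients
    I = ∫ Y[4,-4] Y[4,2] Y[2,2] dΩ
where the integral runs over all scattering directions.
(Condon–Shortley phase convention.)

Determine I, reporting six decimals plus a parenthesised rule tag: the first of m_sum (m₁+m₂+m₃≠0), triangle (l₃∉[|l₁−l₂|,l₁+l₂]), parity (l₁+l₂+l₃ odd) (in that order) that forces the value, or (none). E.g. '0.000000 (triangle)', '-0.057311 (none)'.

-0.106180 (none)

m-sum 0 ✓  L=10 even ✓  0≤2≤8 ✓
Π(2lᵢ+1) = 9×9×5 = 405
triangle coeff Δ(4,4,2) = 1/13860
Σ_t [2,4]: t=2:+1/192 t=3:−1/36 t=4:+1/192 = -5/288
(3j)²=20/693 [(4 4 2; 0 0 0)], sign=-1
Σ_t [6,6]: t=6:+1/2880 = 1/2880
(3j)²=2/165 [(4 4 2; -4 2 2)], sign=+1
⇒ 4πI² = 120/847
I = (-1)√(120/847/(4π)) = -0.10618031
No selection rule forces the value: the integral is nonzero (none).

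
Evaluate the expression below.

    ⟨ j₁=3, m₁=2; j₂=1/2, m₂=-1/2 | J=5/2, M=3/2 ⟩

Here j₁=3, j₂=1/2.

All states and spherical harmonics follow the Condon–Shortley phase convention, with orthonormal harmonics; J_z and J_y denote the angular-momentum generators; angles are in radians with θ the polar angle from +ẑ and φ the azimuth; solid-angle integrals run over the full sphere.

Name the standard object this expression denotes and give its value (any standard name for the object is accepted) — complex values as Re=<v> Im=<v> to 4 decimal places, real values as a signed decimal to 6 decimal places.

Clebsch–Gordan coefficient, +√(5/7) ≈ +0.845154

This is a Clebsch–Gordan (vector-coupling) coefficient.
triangle: 1!×5!×0!/7! = 120/5040
(j±m)!: 5!×1!×0!×1!×4!×1! = 2880
prefactor² = (2J+1)×Δ×N² = 2880/7
  k=0: +1/(0!×1!×1!×0!×4!×0!) = 1/24
Σ = 1/24  ⇒  CG² = 2880/7×(1/24)² = 5/7
CG = +√(5/7) = +0.845154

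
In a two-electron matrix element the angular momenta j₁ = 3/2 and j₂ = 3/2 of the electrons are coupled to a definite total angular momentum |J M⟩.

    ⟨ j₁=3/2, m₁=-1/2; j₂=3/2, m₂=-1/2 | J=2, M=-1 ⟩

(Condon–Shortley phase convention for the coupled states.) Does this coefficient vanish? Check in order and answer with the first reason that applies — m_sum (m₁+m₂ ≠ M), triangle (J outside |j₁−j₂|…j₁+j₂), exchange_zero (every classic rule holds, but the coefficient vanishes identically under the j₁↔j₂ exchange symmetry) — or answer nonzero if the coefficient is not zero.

exchange_zero

m-sum: m₁+m₂ = -1/2+(-1/2) = -1, M = -1  ✓
triangle: |j₁−j₂| = 0 ≤ J = 2 ≤ j₁+j₂ = 3  ✓
exchange: j₁=j₂ and m₁=m₂, and (−1)^(j₁+j₂−J) = (−1)^1 = −1 forces ⟨j₁m₁;j₂m₂|JM⟩ = −⟨j₂m₂;j₁m₁|JM⟩ = −⟨j₁m₁;j₂m₂|JM⟩ ⇒ the coefficient vanishes identically
Racah sum check: Σ_k collapses to 0 ⇒ CG = 0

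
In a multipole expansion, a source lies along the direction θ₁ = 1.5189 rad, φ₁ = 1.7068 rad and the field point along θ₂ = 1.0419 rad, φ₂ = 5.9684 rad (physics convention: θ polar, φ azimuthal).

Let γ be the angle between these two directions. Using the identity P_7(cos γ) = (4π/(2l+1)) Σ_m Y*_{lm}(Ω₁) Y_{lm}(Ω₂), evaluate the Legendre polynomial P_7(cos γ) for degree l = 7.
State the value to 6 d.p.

Term-by-term m-sum for l=7 (normalisation 4π/15 = 0.837758):
  [-7]  conj(Y_{7,-7})(Ω₁) = 0.40351 - 0.28732j ; Y_{7,-7}(Ω₂) = -0.10573 + 0.14419j ; Δ = -0.00123 + 0.08856j
  [-6]  conj(Y_{7,-6})(Ω₁) = -0.06596 - 0.07013j ; Y_{7,-6}(Ω₂) = -0.12222 + 0.37140j ; Δ = 0.03411 - 0.01593j
  [-5]  conj(Y_{7,-5})(Ω₁) = 0.22116 - 0.27348j ; Y_{7,-5}(Ω₂) = -0.00127 + 0.40656j ; Δ = 0.11091 + 0.09026j
  [-4]  conj(Y_{7,-4})(Ω₁) = -0.09606 - 0.05811j ; Y_{7,-4}(Ω₂) = 0.01955 + 0.06067j ; Δ = 0.00165 - 0.00696j
  [-3]  conj(Y_{7,-3})(Ω₁) = 0.12344 - 0.28557j ; Y_{7,-3}(Ω₂) = -0.18926 - 0.26153j ; Δ = -0.09805 + 0.02176j
  [-2]  conj(Y_{7,-2})(Ω₁) = -0.11465 - 0.03198j ; Y_{7,-2}(Ω₂) = -0.17773 - 0.12947j ; Δ = 0.01624 + 0.02053j
  [-1]  conj(Y_{7,-1})(Ω₁) = 0.04013 - 0.29326j ; Y_{7,-1}(Ω₂) = 0.22886 + 0.07452j ; Δ = 0.03104 - 0.06413j
  [+0]  conj(Y_{7,0})(Ω₁) = -0.12099 + 0.00000j ; Y_{7,0}(Ω₂) = 0.25352 + 0.00000j ; Δ = -0.03067 + 0.00000j
  [+1]  conj(Y_{7,1})(Ω₁) = -0.04013 - 0.29326j ; Y_{7,1}(Ω₂) = -0.22886 + 0.07452j ; Δ = 0.03104 + 0.06413j
  [+2]  conj(Y_{7,2})(Ω₁) = -0.11465 + 0.03198j ; Y_{7,2}(Ω₂) = -0.17773 + 0.12947j ; Δ = 0.01624 - 0.02053j
  [+3]  conj(Y_{7,3})(Ω₁) = -0.12344 - 0.28557j ; Y_{7,3}(Ω₂) = 0.18926 - 0.26153j ; Δ = -0.09805 - 0.02176j
  [+4]  conj(Y_{7,4})(Ω₁) = -0.09606 + 0.05811j ; Y_{7,4}(Ω₂) = 0.01955 - 0.06067j ; Δ = 0.00165 + 0.00696j
  [+5]  conj(Y_{7,5})(Ω₁) = -0.22116 - 0.27348j ; Y_{7,5}(Ω₂) = 0.00127 + 0.40656j ; Δ = 0.11091 - 0.09026j
  [+6]  conj(Y_{7,6})(Ω₁) = -0.06596 + 0.07013j ; Y_{7,6}(Ω₂) = -0.12222 - 0.37140j ; Δ = 0.03411 + 0.01593j
  [+7]  conj(Y_{7,7})(Ω₁) = -0.40351 - 0.28732j ; Y_{7,7}(Ω₂) = 0.10573 + 0.14419j ; Δ = -0.00123 - 0.08856j
Total Σ_m = 0.15864 + 0.00000j. Multiply by 0.837758: 0.13290 + 0.00000j. P_7(cos γ) = 0.132900

0.132900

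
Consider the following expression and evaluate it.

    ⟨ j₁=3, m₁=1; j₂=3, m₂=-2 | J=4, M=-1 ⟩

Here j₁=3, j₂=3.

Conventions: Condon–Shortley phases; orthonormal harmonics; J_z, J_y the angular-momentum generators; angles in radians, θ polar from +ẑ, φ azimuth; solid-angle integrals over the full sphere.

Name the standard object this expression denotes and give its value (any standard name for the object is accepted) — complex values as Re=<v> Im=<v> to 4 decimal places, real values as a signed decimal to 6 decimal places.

Clebsch–Gordan coefficient, +√(16/77) ≈ +0.455842

This is a Clebsch–Gordan (vector-coupling) coefficient.
triangle: 2!·4!·4!/11! = 1152/39916800
(j±m)!: 4!·2!·1!·5!·3!·5! = 4147200
prefactor² = (2J+1)·Δ·N² = 82944/77
  k=0: +1/(0!·2!·2!·1!·2!·3!) = 1/48
  k=1: −1/(1!·1!·1!·0!·3!·4!) = -1/144
Σ = 1/72  ⇒  CG² = 82944/77·(1/72)² = 16/77
CG = +√(16/77) = +0.455842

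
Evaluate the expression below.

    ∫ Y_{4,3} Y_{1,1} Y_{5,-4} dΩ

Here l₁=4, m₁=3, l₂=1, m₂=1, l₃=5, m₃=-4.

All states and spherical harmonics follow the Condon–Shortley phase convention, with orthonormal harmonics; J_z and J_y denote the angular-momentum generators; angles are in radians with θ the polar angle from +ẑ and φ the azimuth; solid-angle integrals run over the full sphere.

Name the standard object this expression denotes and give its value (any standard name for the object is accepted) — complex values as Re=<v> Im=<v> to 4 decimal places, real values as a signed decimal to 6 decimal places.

This is a Gaunt coefficient — the integral of a triple product of spherical harmonics over the sphere.
Checks pass: Σm=0; 10 even; l₃=5∈[3,5].
(2·4+1)(2·1+1)(2·5+1) = 297
Δ: 0! 8! 2! / 11! → 1/495
sum: t=0:+1/576 = 1/576
3j²(4 1 5; 0 0 0) = Δ·Π!·Σ² = 5/99  (sign -1)
sum: t=0:+1/10080 = 1/10080
3j²(4 1 5; 3 1 -4) = Δ·Π!·Σ² = 4/55  (sign -1)
combine: 4πI² = 297·5/99·4/55 = 12/11
take √, sign +1: I = 0.29463840

Gaunt coefficient, +0.294638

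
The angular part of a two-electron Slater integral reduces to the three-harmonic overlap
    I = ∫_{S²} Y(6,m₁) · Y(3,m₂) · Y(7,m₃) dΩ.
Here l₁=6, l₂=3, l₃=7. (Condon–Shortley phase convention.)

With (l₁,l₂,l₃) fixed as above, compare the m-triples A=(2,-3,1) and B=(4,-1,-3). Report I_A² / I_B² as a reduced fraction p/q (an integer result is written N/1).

Shared (l₁,l₂,l₃)=(6,3,7): N and (l;000)² cancel in I_A²/I_B².
A: Δ = 2!·10!·4!/17! = 1/2042040; Racah Σ t=0..0: t=0:+1/829440 = 1/829440; ⇒ 3j(6 3 7; 2 -3 1)² = 35/2431, sgn +1
B: Δ = 2!·10!·4!/17! = 1/2042040; Racah Σ t=0..2: t=0:+1/645120 t=1:−1/2177280 t=2:+1/174182400 = 191/174182400; ⇒ 3j(6 3 7; 4 -1 -3)² = 36481/2042040, sgn +1
I_A²/I_B² = (35/2431)/(36481/2042040) = 29400/36481

29400/36481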